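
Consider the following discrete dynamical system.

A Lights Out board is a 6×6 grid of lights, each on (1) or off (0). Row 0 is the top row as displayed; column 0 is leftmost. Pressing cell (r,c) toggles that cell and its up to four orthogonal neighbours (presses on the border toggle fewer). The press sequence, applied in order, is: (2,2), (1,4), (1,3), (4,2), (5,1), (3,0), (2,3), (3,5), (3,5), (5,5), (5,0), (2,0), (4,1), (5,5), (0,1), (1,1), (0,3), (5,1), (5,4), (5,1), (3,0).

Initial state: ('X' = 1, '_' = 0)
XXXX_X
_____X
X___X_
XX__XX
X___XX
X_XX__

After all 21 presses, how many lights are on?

gen 0: XXXX_X
_____X
X___X_
XX__XX
X___XX
X_XX__
gen 1: XXXX_X
__X__X
XXXXX_
XXX_XX
X___XX
X_XX__
gen 2: XXXXXX
__XXX_
XXXX__
XXX_XX
X___XX
X_XX__
gen 3: XXX_XX
______
XXX___
XXX_XX
X___XX
X_XX__
gen 4: XXX_XX
______
XXX___
XX__XX
XXXXXX
X__X__
gen 5: XXX_XX
______
XXX___
XX__XX
X_XXXX
_XXX__
gen 6: XXX_XX
______
_XX___
____XX
__XXXX
_XXX__
gen 7: XXX_XX
___X__
_X_XX_
___XXX
__XXXX
_XXX__
gen 8: XXX_XX
___X__
_X_XXX
___X__
__XXX_
_XXX__
gen 9: XXX_XX
___X__
_X_XX_
___XXX
__XXXX
_XXX__
gen 10: XXX_XX
___X__
_X_XX_
___XXX
__XXX_
_XXXXX
gen 11: XXX_XX
___X__
_X_XX_
___XXX
X_XXX_
X_XXXX
gen 12: XXX_XX
X__X__
X__XX_
X__XXX
X_XXX_
X_XXXX
gen 13: XXX_XX
X__X__
X__XX_
XX_XXX
_X_XX_
XXXXXX
gen 14: XXX_XX
X__X__
X__XX_
XX_XXX
_X_XXX
XXXX__
gen 15: ____XX
XX_X__
X__XX_
XX_XXX
_X_XXX
XXXX__
gen 16: _X__XX
__XX__
XX_XX_
XX_XXX
_X_XXX
XXXX__
gen 17: _XXX_X
__X___
XX_XX_
XX_XXX
_X_XXX
XXXX__
gen 18: _XXX_X
__X___
XX_XX_
XX_XXX
___XXX
___X__
gen 19: _XXX_X
__X___
XX_XX_
XX_XXX
___X_X
____XX
gen 20: _XXX_X
__X___
XX_XX_
XX_XXX
_X_X_X
XXX_XX
gen 21: _XXX_X
__X___
_X_XX_
___XXX
XX_X_X
XXX_XX

20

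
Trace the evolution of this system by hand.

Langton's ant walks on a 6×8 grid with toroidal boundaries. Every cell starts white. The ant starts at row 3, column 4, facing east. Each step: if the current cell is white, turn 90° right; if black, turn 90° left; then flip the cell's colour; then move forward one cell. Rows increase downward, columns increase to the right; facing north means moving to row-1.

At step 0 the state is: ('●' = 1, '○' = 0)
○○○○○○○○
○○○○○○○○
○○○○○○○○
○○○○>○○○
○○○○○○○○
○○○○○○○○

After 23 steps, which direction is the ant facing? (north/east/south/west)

k=0  ○○○○○○○○
○○○○○○○○
○○○○○○○○
○○○○>○○○
○○○○○○○○
○○○○○○○○
k=1  ○○○○○○○○
○○○○○○○○
○○○○○○○○
○○○○●○○○
○○○○v○○○
○○○○○○○○
k=2  ○○○○○○○○
○○○○○○○○
○○○○○○○○
○○○○●○○○
○○○<●○○○
○○○○○○○○
k=3  ○○○○○○○○
○○○○○○○○
○○○○○○○○
○○○^●○○○
○○○●●○○○
○○○○○○○○
k=4  ○○○○○○○○
○○○○○○○○
○○○○○○○○
○○○●>○○○
○○○●●○○○
○○○○○○○○
k=5  ○○○○○○○○
○○○○○○○○
○○○○^○○○
○○○●○○○○
○○○●●○○○
○○○○○○○○
k=6  ○○○○○○○○
○○○○○○○○
○○○○●>○○
○○○●○○○○
○○○●●○○○
○○○○○○○○
k=7  ○○○○○○○○
○○○○○○○○
○○○○●●○○
○○○●○v○○
○○○●●○○○
○○○○○○○○
k=8  ○○○○○○○○
○○○○○○○○
○○○○●●○○
○○○●<●○○
○○○●●○○○
○○○○○○○○
k=9  ○○○○○○○○
○○○○○○○○
○○○○^●○○
○○○●●●○○
○○○●●○○○
○○○○○○○○
k=10  ○○○○○○○○
○○○○○○○○
○○○<○●○○
○○○●●●○○
○○○●●○○○
○○○○○○○○
k=11  ○○○○○○○○
○○○^○○○○
○○○●○●○○
○○○●●●○○
○○○●●○○○
○○○○○○○○
k=12  ○○○○○○○○
○○○●>○○○
○○○●○●○○
○○○●●●○○
○○○●●○○○
○○○○○○○○
k=13  ○○○○○○○○
○○○●●○○○
○○○●v●○○
○○○●●●○○
○○○●●○○○
○○○○○○○○
k=14  ○○○○○○○○
○○○●●○○○
○○○<●●○○
○○○●●●○○
○○○●●○○○
○○○○○○○○
k=15  ○○○○○○○○
○○○●●○○○
○○○○●●○○
○○○v●●○○
○○○●●○○○
○○○○○○○○
k=16  ○○○○○○○○
○○○●●○○○
○○○○●●○○
○○○○>●○○
○○○●●○○○
○○○○○○○○
k=17  ○○○○○○○○
○○○●●○○○
○○○○^●○○
○○○○○●○○
○○○●●○○○
○○○○○○○○
k=18  ○○○○○○○○
○○○●●○○○
○○○<○●○○
○○○○○●○○
○○○●●○○○
○○○○○○○○
k=19  ○○○○○○○○
○○○^●○○○
○○○●○●○○
○○○○○●○○
○○○●●○○○
○○○○○○○○
k=20  ○○○○○○○○
○○<○●○○○
○○○●○●○○
○○○○○●○○
○○○●●○○○
○○○○○○○○
k=21  ○○^○○○○○
○○●○●○○○
○○○●○●○○
○○○○○●○○
○○○●●○○○
○○○○○○○○
k=22  ○○●>○○○○
○○●○●○○○
○○○●○●○○
○○○○○●○○
○○○●●○○○
○○○○○○○○
k=23  ○○●●○○○○
○○●v●○○○
○○○●○●○○
○○○○○●○○
○○○●●○○○
○○○○○○○○

south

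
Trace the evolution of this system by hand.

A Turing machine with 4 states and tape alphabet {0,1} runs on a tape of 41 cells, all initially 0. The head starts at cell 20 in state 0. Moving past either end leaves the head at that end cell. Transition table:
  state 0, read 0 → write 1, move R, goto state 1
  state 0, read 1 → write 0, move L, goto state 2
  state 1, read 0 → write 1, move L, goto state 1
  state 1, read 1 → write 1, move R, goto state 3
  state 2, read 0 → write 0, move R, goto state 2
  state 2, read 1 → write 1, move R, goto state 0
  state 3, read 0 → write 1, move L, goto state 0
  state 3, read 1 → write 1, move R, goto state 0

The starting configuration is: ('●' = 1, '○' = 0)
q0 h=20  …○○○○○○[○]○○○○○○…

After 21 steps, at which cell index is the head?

[0] q0 h=20  …○○○○○○[○]○○○○○○…
[1] q1 h=21  …○○○○○●[○]○○○○○○…
[2] q1 h=20  …○○○○○○[●]●○○○○○…
[3] q3 h=21  …○○○○○●[●]○○○○○○…
[4] q0 h=22  …○○○○●●[○]○○○○○○…
[5] q1 h=23  …○○○●●●[○]○○○○○○…
[6] q1 h=22  …○○○○●●[●]●○○○○○…
[7] q3 h=23  …○○○●●●[●]○○○○○○…
[8] q0 h=24  …○○●●●●[○]○○○○○○…
[9] q1 h=25  …○●●●●●[○]○○○○○○…
[10] q1 h=24  …○○●●●●[●]●○○○○○…
[11] q3 h=25  …○●●●●●[●]○○○○○○…
[12] q0 h=26  …●●●●●●[○]○○○○○○…
[13] q1 h=27  …●●●●●●[○]○○○○○○…
[14] q1 h=26  …●●●●●●[●]●○○○○○…
[15] q3 h=27  …●●●●●●[●]○○○○○○…
[16] q0 h=28  …●●●●●●[○]○○○○○○…
[17] q1 h=29  …●●●●●●[○]○○○○○○…
[18] q1 h=28  …●●●●●●[●]●○○○○○…
[19] q3 h=29  …●●●●●●[●]○○○○○○…
[20] q0 h=30  …●●●●●●[○]○○○○○○…
[21] q1 h=31  …●●●●●●[○]○○○○○○…

31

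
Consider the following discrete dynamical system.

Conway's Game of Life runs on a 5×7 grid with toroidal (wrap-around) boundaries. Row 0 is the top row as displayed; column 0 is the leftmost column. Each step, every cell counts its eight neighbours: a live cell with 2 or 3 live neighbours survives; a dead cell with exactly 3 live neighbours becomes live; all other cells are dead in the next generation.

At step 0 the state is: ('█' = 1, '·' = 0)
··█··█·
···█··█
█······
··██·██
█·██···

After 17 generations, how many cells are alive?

5

k=0  ··█··█·
···█··█
█······
··██·██
█·██···
k=1  ·██·█·█
······█
█·████·
█·███·█
·····█·
k=2  █·····█
······█
█·█····
█·█····
·······
k=3  █·····█
·█····█
█·····█
·······
██····█
k=4  ·····█·
·█···█·
█·····█
·█·····
·█····█
k=5  █····██
█····█·
██····█
·█····█
█······
k=6  ██···█·
·····█·
·█···█·
·█····█
·█···█·
k=7  ██··██·
██··██·
█····██
·██··██
·██··█·
k=8  ···█···
·······
··█····
··█·█··
···█···
k=9  ·······
·······
···█···
··█····
··███··
k=10  ···█···
·······
·······
··█·█··
··██···
k=11  ··██···
·······
·······
··█····
··█·█··
k=12  ··██···
·······
·······
···█···
·██····
k=13  ·███···
·······
·······
··█····
·█·····
k=14  ·██····
··█····
·······
·······
·█·█···
k=15  ·█·█···
·██····
·······
·······
·█·····
k=16  ██·····
·██····
·······
·······
··█····
k=17  █······
███····
·······
·······
·█·····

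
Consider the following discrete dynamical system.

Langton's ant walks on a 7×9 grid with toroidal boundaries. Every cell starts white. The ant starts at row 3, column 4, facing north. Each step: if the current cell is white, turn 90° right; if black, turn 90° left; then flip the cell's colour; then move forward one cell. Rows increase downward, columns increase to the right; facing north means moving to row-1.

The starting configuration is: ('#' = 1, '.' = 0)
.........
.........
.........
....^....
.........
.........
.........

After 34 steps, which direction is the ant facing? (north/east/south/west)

0) .........
.........
.........
....^....
.........
.........
.........
1) .........
.........
.........
....#>...
.........
.........
.........
2) .........
.........
.........
....##...
.....v...
.........
.........
3) .........
.........
.........
....##...
....<#...
.........
.........
4) .........
.........
.........
....^#...
....##...
.........
.........
5) .........
.........
.........
...<.#...
....##...
.........
.........
6) .........
.........
...^.....
...#.#...
....##...
.........
.........
7) .........
.........
...#>....
...#.#...
....##...
.........
.........
8) .........
.........
...##....
...#v#...
....##...
.........
.........
9) .........
.........
...##....
...<##...
....##...
.........
.........
10) .........
.........
...##....
....##...
...v##...
.........
.........
11) .........
.........
...##....
....##...
..<###...
.........
.........
12) .........
.........
...##....
..^.##...
..####...
.........
.........
13) .........
.........
...##....
..#>##...
..####...
.........
.........
14) .........
.........
...##....
..####...
..#v##...
.........
.........
15) .........
.........
...##....
..####...
..#.>#...
.........
.........
16) .........
.........
...##....
..##^#...
..#..#...
.........
.........
17) .........
.........
...##....
..#<.#...
..#..#...
.........
.........
18) .........
.........
...##....
..#..#...
..#v.#...
.........
.........
19) .........
.........
...##....
..#..#...
..<#.#...
.........
.........
20) .........
.........
...##....
..#..#...
...#.#...
..v......
.........
21) .........
.........
...##....
..#..#...
...#.#...
.<#......
.........
22) .........
.........
...##....
..#..#...
.^.#.#...
.##......
.........
23) .........
.........
...##....
..#..#...
.#>#.#...
.##......
.........
24) .........
.........
...##....
..#..#...
.###.#...
.#v......
.........
25) .........
.........
...##....
..#..#...
.###.#...
.#.>.....
.........
26) .........
.........
...##....
..#..#...
.###.#...
.#.#.....
...v.....
27) .........
.........
...##....
..#..#...
.###.#...
.#.#.....
..<#.....
28) .........
.........
...##....
..#..#...
.###.#...
.#^#.....
..##.....
29) .........
.........
...##....
..#..#...
.###.#...
.##>.....
..##.....
30) .........
.........
...##....
..#..#...
.##^.#...
.##......
..##.....
31) .........
.........
...##....
..#..#...
.#<..#...
.##......
..##.....
32) .........
.........
...##....
..#..#...
.#...#...
.#v......
..##.....
33) .........
.........
...##....
..#..#...
.#...#...
.#.>.....
..##.....
34) .........
.........
...##....
..#..#...
.#...#...
.#.#.....
..#v.....

south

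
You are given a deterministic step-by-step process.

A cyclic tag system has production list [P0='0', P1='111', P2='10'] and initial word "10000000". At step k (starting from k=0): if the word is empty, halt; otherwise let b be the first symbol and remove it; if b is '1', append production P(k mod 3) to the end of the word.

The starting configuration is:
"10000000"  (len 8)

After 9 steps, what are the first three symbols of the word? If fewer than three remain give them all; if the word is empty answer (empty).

t=0: "10000000"  (len 8)
t=1: "00000000"  (len 8)
t=2: "0000000"  (len 7)
t=3: "000000"  (len 6)
t=4: "00000"  (len 5)
t=5: "0000"  (len 4)
t=6: "000"  (len 3)
t=7: "00"  (len 2)
t=8: "0"  (len 1)
t=9: (halted — word empty)

(empty)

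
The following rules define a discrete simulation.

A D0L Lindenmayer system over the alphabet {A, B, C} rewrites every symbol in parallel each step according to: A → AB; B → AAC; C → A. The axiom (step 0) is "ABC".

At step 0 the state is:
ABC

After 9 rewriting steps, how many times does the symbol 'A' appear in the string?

k=0  ABC
k=1  ABAACA
k=2  ABAACABABAAB
k=3  ABAACABABAABAACABAACABABAAC
k=4  ABAACABABAABAACABAACABABAACABABAABAACABABAABAACABAACABABA
k=5  ABAACABABAABAACABAACABABAACABABAABAACABABAABAACABAACABABAA…ACABABAACABABAABAACABAACABABAACABABAABAACABABAABAACABAACAB  (len 123)
k=6  ABAACABABAABAACABAACABABAACABABAABAACABABAABAACABAACABABAA…BAACABAACABABAACABABAABAACABAACABABAACABABAABAACABABAABAAC  (len 264)
k=7  ABAACABABAABAACABAACABABAACABABAABAACABABAABAACABAACABABAA…BAACABAACABABAABAACABAACABABAACABABAABAACABAACABABAACABABA  (len 567)
k=8  ABAACABABAABAACABAACABABAACABABAABAACABABAABAACABAACABABAA…BAACABAACABABAACABABAABAACABABAABAACABAACABABAABAACABAACAB  (len 1218)
k=9  ABAACABABAABAACABAACABABAACABABAABAACABABAABAACABAACABABAA…BABAACABABAABAACABABAABAACABAACABABAACABABAABAACABABAABAAC  (len 2616)

1555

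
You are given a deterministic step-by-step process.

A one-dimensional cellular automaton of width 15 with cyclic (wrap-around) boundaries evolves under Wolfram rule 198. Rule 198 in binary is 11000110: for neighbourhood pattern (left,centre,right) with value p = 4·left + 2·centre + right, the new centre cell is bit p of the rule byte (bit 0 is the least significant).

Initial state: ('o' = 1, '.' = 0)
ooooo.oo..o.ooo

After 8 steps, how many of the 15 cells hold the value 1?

8

step 0: ooooo.oo..o.ooo
step 1: ooooo..o.oo..oo
step 2: ooooo.oo..o.o.o
step 3: ooooo..o.oo.o..
step 4: .oooo.oo..o.o.o
step 5: ..ooo..o.oo.o.o
step 6: .o.oo.oo..o.o.o
step 7: .o..o..o.oo.o.o
step 8: .o.oo.oo..o.o.o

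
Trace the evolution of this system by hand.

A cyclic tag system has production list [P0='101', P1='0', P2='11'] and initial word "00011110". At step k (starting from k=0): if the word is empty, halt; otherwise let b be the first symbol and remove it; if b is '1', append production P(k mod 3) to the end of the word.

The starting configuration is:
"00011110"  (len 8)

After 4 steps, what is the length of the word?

gen 0: "00011110"  (len 8)
gen 1: "0011110"  (len 7)
gen 2: "011110"  (len 6)
gen 3: "11110"  (len 5)
gen 4: "1110101"  (len 7)

7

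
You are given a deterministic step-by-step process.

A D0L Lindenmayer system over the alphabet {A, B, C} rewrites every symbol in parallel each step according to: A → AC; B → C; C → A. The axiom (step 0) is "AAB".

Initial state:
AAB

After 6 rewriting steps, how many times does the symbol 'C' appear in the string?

step 0: AAB
step 1: ACACC
step 2: ACAACAA
step 3: ACAACACAACAC
step 4: ACAACACAACAACACAACA
step 5: ACAACACAACAACACAACACAACAACACAAC
step 6: ACAACACAACAACACAACACAACAACACAACAACACAACACAACAACACA

19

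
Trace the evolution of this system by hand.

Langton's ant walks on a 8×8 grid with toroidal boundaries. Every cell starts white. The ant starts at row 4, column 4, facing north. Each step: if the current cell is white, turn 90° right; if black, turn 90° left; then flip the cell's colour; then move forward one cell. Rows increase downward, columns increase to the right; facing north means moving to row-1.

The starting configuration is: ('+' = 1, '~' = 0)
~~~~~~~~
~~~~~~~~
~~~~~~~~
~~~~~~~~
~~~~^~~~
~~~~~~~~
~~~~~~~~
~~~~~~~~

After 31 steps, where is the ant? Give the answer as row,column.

5,2

gen 0: ~~~~~~~~
~~~~~~~~
~~~~~~~~
~~~~~~~~
~~~~^~~~
~~~~~~~~
~~~~~~~~
~~~~~~~~
gen 1: ~~~~~~~~
~~~~~~~~
~~~~~~~~
~~~~~~~~
~~~~+>~~
~~~~~~~~
~~~~~~~~
~~~~~~~~
gen 2: ~~~~~~~~
~~~~~~~~
~~~~~~~~
~~~~~~~~
~~~~++~~
~~~~~v~~
~~~~~~~~
~~~~~~~~
gen 3: ~~~~~~~~
~~~~~~~~
~~~~~~~~
~~~~~~~~
~~~~++~~
~~~~<+~~
~~~~~~~~
~~~~~~~~
gen 4: ~~~~~~~~
~~~~~~~~
~~~~~~~~
~~~~~~~~
~~~~^+~~
~~~~++~~
~~~~~~~~
~~~~~~~~
gen 5: ~~~~~~~~
~~~~~~~~
~~~~~~~~
~~~~~~~~
~~~<~+~~
~~~~++~~
~~~~~~~~
~~~~~~~~
gen 6: ~~~~~~~~
~~~~~~~~
~~~~~~~~
~~~^~~~~
~~~+~+~~
~~~~++~~
~~~~~~~~
~~~~~~~~
gen 7: ~~~~~~~~
~~~~~~~~
~~~~~~~~
~~~+>~~~
~~~+~+~~
~~~~++~~
~~~~~~~~
~~~~~~~~
gen 8: ~~~~~~~~
~~~~~~~~
~~~~~~~~
~~~++~~~
~~~+v+~~
~~~~++~~
~~~~~~~~
~~~~~~~~
gen 9: ~~~~~~~~
~~~~~~~~
~~~~~~~~
~~~++~~~
~~~<++~~
~~~~++~~
~~~~~~~~
~~~~~~~~
gen 10: ~~~~~~~~
~~~~~~~~
~~~~~~~~
~~~++~~~
~~~~++~~
~~~v++~~
~~~~~~~~
~~~~~~~~
gen 11: ~~~~~~~~
~~~~~~~~
~~~~~~~~
~~~++~~~
~~~~++~~
~~<+++~~
~~~~~~~~
~~~~~~~~
gen 12: ~~~~~~~~
~~~~~~~~
~~~~~~~~
~~~++~~~
~~^~++~~
~~++++~~
~~~~~~~~
~~~~~~~~
gen 13: ~~~~~~~~
~~~~~~~~
~~~~~~~~
~~~++~~~
~~+>++~~
~~++++~~
~~~~~~~~
~~~~~~~~
gen 14: ~~~~~~~~
~~~~~~~~
~~~~~~~~
~~~++~~~
~~++++~~
~~+v++~~
~~~~~~~~
~~~~~~~~
gen 15: ~~~~~~~~
~~~~~~~~
~~~~~~~~
~~~++~~~
~~++++~~
~~+~>+~~
~~~~~~~~
~~~~~~~~
gen 16: ~~~~~~~~
~~~~~~~~
~~~~~~~~
~~~++~~~
~~++^+~~
~~+~~+~~
~~~~~~~~
~~~~~~~~
gen 17: ~~~~~~~~
~~~~~~~~
~~~~~~~~
~~~++~~~
~~+<~+~~
~~+~~+~~
~~~~~~~~
~~~~~~~~
gen 18: ~~~~~~~~
~~~~~~~~
~~~~~~~~
~~~++~~~
~~+~~+~~
~~+v~+~~
~~~~~~~~
~~~~~~~~
gen 19: ~~~~~~~~
~~~~~~~~
~~~~~~~~
~~~++~~~
~~+~~+~~
~~<+~+~~
~~~~~~~~
~~~~~~~~
gen 20: ~~~~~~~~
~~~~~~~~
~~~~~~~~
~~~++~~~
~~+~~+~~
~~~+~+~~
~~v~~~~~
~~~~~~~~
gen 21: ~~~~~~~~
~~~~~~~~
~~~~~~~~
~~~++~~~
~~+~~+~~
~~~+~+~~
~<+~~~~~
~~~~~~~~
gen 22: ~~~~~~~~
~~~~~~~~
~~~~~~~~
~~~++~~~
~~+~~+~~
~^~+~+~~
~++~~~~~
~~~~~~~~
gen 23: ~~~~~~~~
~~~~~~~~
~~~~~~~~
~~~++~~~
~~+~~+~~
~+>+~+~~
~++~~~~~
~~~~~~~~
gen 24: ~~~~~~~~
~~~~~~~~
~~~~~~~~
~~~++~~~
~~+~~+~~
~+++~+~~
~+v~~~~~
~~~~~~~~
gen 25: ~~~~~~~~
~~~~~~~~
~~~~~~~~
~~~++~~~
~~+~~+~~
~+++~+~~
~+~>~~~~
~~~~~~~~
gen 26: ~~~~~~~~
~~~~~~~~
~~~~~~~~
~~~++~~~
~~+~~+~~
~+++~+~~
~+~+~~~~
~~~v~~~~
gen 27: ~~~~~~~~
~~~~~~~~
~~~~~~~~
~~~++~~~
~~+~~+~~
~+++~+~~
~+~+~~~~
~~<+~~~~
gen 28: ~~~~~~~~
~~~~~~~~
~~~~~~~~
~~~++~~~
~~+~~+~~
~+++~+~~
~+^+~~~~
~~++~~~~
gen 29: ~~~~~~~~
~~~~~~~~
~~~~~~~~
~~~++~~~
~~+~~+~~
~+++~+~~
~++>~~~~
~~++~~~~
gen 30: ~~~~~~~~
~~~~~~~~
~~~~~~~~
~~~++~~~
~~+~~+~~
~++^~+~~
~++~~~~~
~~++~~~~
gen 31: ~~~~~~~~
~~~~~~~~
~~~~~~~~
~~~++~~~
~~+~~+~~
~+<~~+~~
~++~~~~~
~~++~~~~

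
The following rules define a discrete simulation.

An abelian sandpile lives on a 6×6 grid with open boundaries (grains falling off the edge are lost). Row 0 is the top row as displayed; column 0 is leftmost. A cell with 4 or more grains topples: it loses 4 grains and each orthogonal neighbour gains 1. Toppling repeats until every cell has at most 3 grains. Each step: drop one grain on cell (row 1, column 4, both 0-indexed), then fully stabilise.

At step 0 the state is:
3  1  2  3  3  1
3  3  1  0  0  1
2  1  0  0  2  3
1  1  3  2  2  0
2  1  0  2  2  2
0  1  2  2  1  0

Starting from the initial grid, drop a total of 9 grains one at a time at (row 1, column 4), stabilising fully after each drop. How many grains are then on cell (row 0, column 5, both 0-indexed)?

[0] 3  1  2  3  3  1
3  3  1  0  0  1
2  1  0  0  2  3
1  1  3  2  2  0
2  1  0  2  2  2
0  1  2  2  1  0
[1] 3  1  2  3  3  1
3  3  1  0  1  1
2  1  0  0  2  3
1  1  3  2  2  0
2  1  0  2  2  2
0  1  2  2  1  0
[2] 3  1  2  3  3  1
3  3  1  0  2  1
2  1  0  0  2  3
1  1  3  2  2  0
2  1  0  2  2  2
0  1  2  2  1  0
[3] 3  1  2  3  3  1
3  3  1  0  3  1
2  1  0  0  2  3
1  1  3  2  2  0
2  1  0  2  2  2
0  1  2  2  1  0
[4] 3  1  3  0  1  2
3  3  1  2  1  2
2  1  0  0  3  3
1  1  3  2  2  0
2  1  0  2  2  2
0  1  2  2  1  0
[5] 3  1  3  0  1  2
3  3  1  2  2  2
2  1  0  0  3  3
1  1  3  2  2  0
2  1  0  2  2  2
0  1  2  2  1  0
[6] 3  1  3  0  1  2
3  3  1  2  3  2
2  1  0  0  3  3
1  1  3  2  2  0
2  1  0  2  2  2
0  1  2  2  1  0
[7] 3  1  3  0  2  3
3  3  1  3  2  0
2  1  0  1  1  1
1  1  3  2  3  1
2  1  0  2  2  2
0  1  2  2  1  0
[8] 3  1  3  0  2  3
3  3  1  3  3  0
2  1  0  1  1  1
1  1  3  2  3  1
2  1  0  2  2  2
0  1  2  2  1  0
[9] 3  1  3  1  3  3
3  3  2  0  1  1
2  1  0  2  2  1
1  1  3  2  3  1
2  1  0  2  2  2
0  1  2  2  1  0

3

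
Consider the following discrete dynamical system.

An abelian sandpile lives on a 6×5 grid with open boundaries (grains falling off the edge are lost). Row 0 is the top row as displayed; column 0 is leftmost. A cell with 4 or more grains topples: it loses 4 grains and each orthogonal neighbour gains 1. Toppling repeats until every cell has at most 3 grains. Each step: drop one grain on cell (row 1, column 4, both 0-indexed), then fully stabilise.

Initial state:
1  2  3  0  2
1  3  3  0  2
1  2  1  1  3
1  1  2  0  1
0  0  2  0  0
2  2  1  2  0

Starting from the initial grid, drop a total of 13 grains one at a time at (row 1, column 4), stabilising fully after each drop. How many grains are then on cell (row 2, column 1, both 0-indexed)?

gen 0: 1  2  3  0  2
1  3  3  0  2
1  2  1  1  3
1  1  2  0  1
0  0  2  0  0
2  2  1  2  0
gen 1: 1  2  3  0  2
1  3  3  0  3
1  2  1  1  3
1  1  2  0  1
0  0  2  0  0
2  2  1  2  0
gen 2: 1  2  3  0  3
1  3  3  1  1
1  2  1  2  0
1  1  2  0  2
0  0  2  0  0
2  2  1  2  0
gen 3: 1  2  3  0  3
1  3  3  1  2
1  2  1  2  0
1  1  2  0  2
0  0  2  0  0
2  2  1  2  0
gen 4: 1  2  3  0  3
1  3  3  1  3
1  2  1  2  0
1  1  2  0  2
0  0  2  0  0
2  2  1  2  0
gen 5: 1  2  3  1  0
1  3  3  2  1
1  2  1  2  1
1  1  2  0  2
0  0  2  0  0
2  2  1  2  0
gen 6: 1  2  3  1  0
1  3  3  2  2
1  2  1  2  1
1  1  2  0  2
0  0  2  0  0
2  2  1  2  0
gen 7: 1  2  3  1  0
1  3  3  2  3
1  2  1  2  1
1  1  2  0  2
0  0  2  0  0
2  2  1  2  0
gen 8: 1  2  3  1  1
1  3  3  3  0
1  2  1  2  2
1  1  2  0  2
0  0  2  0  0
2  2  1  2  0
gen 9: 1  2  3  1  1
1  3  3  3  1
1  2  1  2  2
1  1  2  0  2
0  0  2  0  0
2  2  1  2  0
gen 10: 1  2  3  1  1
1  3  3  3  2
1  2  1  2  2
1  1  2  0  2
0  0  2  0  0
2  2  1  2  0
gen 11: 1  2  3  1  1
1  3  3  3  3
1  2  1  2  2
1  1  2  0  2
0  0  2  0  0
2  2  1  2  0
gen 12: 2  0  1  3  2
2  1  2  1  1
1  3  2  3  3
1  1  2  0  2
0  0  2  0  0
2  2  1  2  0
gen 13: 2  0  1  3  2
2  1  2  1  2
1  3  2  3  3
1  1  2  0  2
0  0  2  0  0
2  2  1  2  0

3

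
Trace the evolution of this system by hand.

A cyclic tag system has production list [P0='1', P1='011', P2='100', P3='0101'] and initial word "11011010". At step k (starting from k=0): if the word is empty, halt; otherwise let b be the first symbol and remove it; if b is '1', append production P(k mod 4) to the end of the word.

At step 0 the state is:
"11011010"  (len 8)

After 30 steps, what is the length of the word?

23

t=0: "11011010"  (len 8)
t=1: "10110101"  (len 8)
t=2: "0110101011"  (len 10)
t=3: "110101011"  (len 9)
t=4: "101010110101"  (len 12)
t=5: "010101101011"  (len 12)
t=6: "10101101011"  (len 11)
t=7: "0101101011100"  (len 13)
t=8: "101101011100"  (len 12)
t=9: "011010111001"  (len 12)
t=10: "11010111001"  (len 11)
t=11: "1010111001100"  (len 13)
t=12: "0101110011000101"  (len 16)
t=13: "101110011000101"  (len 15)
t=14: "01110011000101011"  (len 17)
t=15: "1110011000101011"  (len 16)
t=16: "1100110001010110101"  (len 19)
t=17: "1001100010101101011"  (len 19)
t=18: "001100010101101011011"  (len 21)
t=19: "01100010101101011011"  (len 20)
t=20: "1100010101101011011"  (len 19)
t=21: "1000101011010110111"  (len 19)
t=22: "000101011010110111011"  (len 21)
t=23: "00101011010110111011"  (len 20)
t=24: "0101011010110111011"  (len 19)
t=25: "101011010110111011"  (len 18)
t=26: "01011010110111011011"  (len 20)
t=27: "1011010110111011011"  (len 19)
t=28: "0110101101110110110101"  (len 22)
t=29: "110101101110110110101"  (len 21)
t=30: "10101101110110110101011"  (len 23)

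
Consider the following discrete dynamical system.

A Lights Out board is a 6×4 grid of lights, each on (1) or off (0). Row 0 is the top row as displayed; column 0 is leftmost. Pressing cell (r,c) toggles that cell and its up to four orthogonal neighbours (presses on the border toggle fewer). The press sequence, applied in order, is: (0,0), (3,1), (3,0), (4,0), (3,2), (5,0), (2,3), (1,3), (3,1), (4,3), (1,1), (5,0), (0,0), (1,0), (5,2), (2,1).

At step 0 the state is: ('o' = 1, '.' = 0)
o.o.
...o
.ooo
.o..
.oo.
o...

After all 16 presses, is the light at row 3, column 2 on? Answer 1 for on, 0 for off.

gen 0: o.o.
...o
.ooo
.o..
.oo.
o...
gen 1: .oo.
o..o
.ooo
.o..
.oo.
o...
gen 2: .oo.
o..o
..oo
o.o.
..o.
o...
gen 3: .oo.
o..o
o.oo
.oo.
o.o.
o...
gen 4: .oo.
o..o
o.oo
ooo.
.oo.
....
gen 5: .oo.
o..o
o..o
o..o
.o..
....
gen 6: .oo.
o..o
o..o
o..o
oo..
oo..
gen 7: .oo.
o...
o.o.
o...
oo..
oo..
gen 8: .ooo
o.oo
o.oo
o...
oo..
oo..
gen 9: .ooo
o.oo
oooo
.oo.
o...
oo..
gen 10: .ooo
o.oo
oooo
.ooo
o.oo
oo.o
gen 11: ..oo
.o.o
o.oo
.ooo
o.oo
oo.o
gen 12: ..oo
.o.o
o.oo
.ooo
..oo
...o
gen 13: oooo
oo.o
o.oo
.ooo
..oo
...o
gen 14: .ooo
...o
..oo
.ooo
..oo
...o
gen 15: .ooo
...o
..oo
.ooo
...o
.oo.
gen 16: .ooo
.o.o
oo.o
..oo
...o
.oo.

1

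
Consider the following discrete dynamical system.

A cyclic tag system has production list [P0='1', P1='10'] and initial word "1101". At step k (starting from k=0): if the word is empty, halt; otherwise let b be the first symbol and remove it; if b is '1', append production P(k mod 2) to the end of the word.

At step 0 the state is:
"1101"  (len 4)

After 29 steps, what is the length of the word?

t=0: "1101"  (len 4)
t=1: "1011"  (len 4)
t=2: "01110"  (len 5)
t=3: "1110"  (len 4)
t=4: "11010"  (len 5)
t=5: "10101"  (len 5)
t=6: "010110"  (len 6)
t=7: "10110"  (len 5)
t=8: "011010"  (len 6)
t=9: "11010"  (len 5)
t=10: "101010"  (len 6)
t=11: "010101"  (len 6)
t=12: "10101"  (len 5)
t=13: "01011"  (len 5)
t=14: "1011"  (len 4)
t=15: "0111"  (len 4)
t=16: "111"  (len 3)
t=17: "111"  (len 3)
t=18: "1110"  (len 4)
t=19: "1101"  (len 4)
t=20: "10110"  (len 5)
t=21: "01101"  (len 5)
t=22: "1101"  (len 4)
t=23: "1011"  (len 4)
t=24: "01110"  (len 5)
t=25: "1110"  (len 4)
t=26: "11010"  (len 5)
t=27: "10101"  (len 5)
t=28: "010110"  (len 6)
t=29: "10110"  (len 5)

5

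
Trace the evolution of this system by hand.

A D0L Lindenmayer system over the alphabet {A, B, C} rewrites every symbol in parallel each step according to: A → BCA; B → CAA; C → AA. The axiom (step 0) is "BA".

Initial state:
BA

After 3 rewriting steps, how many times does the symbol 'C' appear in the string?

[0] BA
[1] CAABCA
[2] AABCABCACAAAABCA
[3] BCABCACAAAABCACAAAABCAAABCABCABCABCACAAAABCA

12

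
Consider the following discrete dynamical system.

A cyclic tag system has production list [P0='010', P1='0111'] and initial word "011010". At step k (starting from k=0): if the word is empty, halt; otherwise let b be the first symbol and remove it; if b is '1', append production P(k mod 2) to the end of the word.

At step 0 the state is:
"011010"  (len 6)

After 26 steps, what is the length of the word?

[0] "011010"  (len 6)
[1] "11010"  (len 5)
[2] "10100111"  (len 8)
[3] "0100111010"  (len 10)
[4] "100111010"  (len 9)
[5] "00111010010"  (len 11)
[6] "0111010010"  (len 10)
[7] "111010010"  (len 9)
[8] "110100100111"  (len 12)
[9] "10100100111010"  (len 14)
[10] "01001001110100111"  (len 17)
[11] "1001001110100111"  (len 16)
[12] "0010011101001110111"  (len 19)
[13] "010011101001110111"  (len 18)
[14] "10011101001110111"  (len 17)
[15] "0011101001110111010"  (len 19)
[16] "011101001110111010"  (len 18)
[17] "11101001110111010"  (len 17)
[18] "11010011101110100111"  (len 20)
[19] "1010011101110100111010"  (len 22)
[20] "0100111011101001110100111"  (len 25)
[21] "100111011101001110100111"  (len 24)
[22] "001110111010011101001110111"  (len 27)
[23] "01110111010011101001110111"  (len 26)
[24] "1110111010011101001110111"  (len 25)
[25] "110111010011101001110111010"  (len 27)
[26] "101110100111010011101110100111"  (len 30)

30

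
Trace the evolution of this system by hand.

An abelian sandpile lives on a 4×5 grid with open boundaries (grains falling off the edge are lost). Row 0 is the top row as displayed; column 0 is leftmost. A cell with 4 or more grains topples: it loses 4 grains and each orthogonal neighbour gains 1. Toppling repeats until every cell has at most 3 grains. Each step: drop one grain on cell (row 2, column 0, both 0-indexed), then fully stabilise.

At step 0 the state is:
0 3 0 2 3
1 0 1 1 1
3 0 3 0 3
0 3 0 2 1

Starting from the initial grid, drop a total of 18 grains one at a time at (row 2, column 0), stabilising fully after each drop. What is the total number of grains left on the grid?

35

t=0: 0 3 0 2 3
1 0 1 1 1
3 0 3 0 3
0 3 0 2 1
t=1: 0 3 0 2 3
2 0 1 1 1
0 1 3 0 3
1 3 0 2 1
t=2: 0 3 0 2 3
2 0 1 1 1
1 1 3 0 3
1 3 0 2 1
t=3: 0 3 0 2 3
2 0 1 1 1
2 1 3 0 3
1 3 0 2 1
t=4: 0 3 0 2 3
2 0 1 1 1
3 1 3 0 3
1 3 0 2 1
t=5: 0 3 0 2 3
3 0 1 1 1
0 2 3 0 3
2 3 0 2 1
t=6: 0 3 0 2 3
3 0 1 1 1
1 2 3 0 3
2 3 0 2 1
t=7: 0 3 0 2 3
3 0 1 1 1
2 2 3 0 3
2 3 0 2 1
t=8: 0 3 0 2 3
3 0 1 1 1
3 2 3 0 3
2 3 0 2 1
t=9: 1 3 0 2 3
0 1 1 1 1
1 3 3 0 3
3 3 0 2 1
t=10: 1 3 0 2 3
0 1 1 1 1
2 3 3 0 3
3 3 0 2 1
t=11: 1 3 0 2 3
0 1 1 1 1
3 3 3 0 3
3 3 0 2 1
t=12: 1 3 0 2 3
1 2 2 1 1
2 2 0 1 3
1 1 2 2 1
t=13: 1 3 0 2 3
1 2 2 1 1
3 2 0 1 3
1 1 2 2 1
t=14: 1 3 0 2 3
2 2 2 1 1
0 3 0 1 3
2 1 2 2 1
t=15: 1 3 0 2 3
2 2 2 1 1
1 3 0 1 3
2 1 2 2 1
t=16: 1 3 0 2 3
2 2 2 1 1
2 3 0 1 3
2 1 2 2 1
t=17: 1 3 0 2 3
2 2 2 1 1
3 3 0 1 3
2 1 2 2 1
t=18: 1 3 0 2 3
3 3 2 1 1
1 0 1 1 3
3 2 2 2 1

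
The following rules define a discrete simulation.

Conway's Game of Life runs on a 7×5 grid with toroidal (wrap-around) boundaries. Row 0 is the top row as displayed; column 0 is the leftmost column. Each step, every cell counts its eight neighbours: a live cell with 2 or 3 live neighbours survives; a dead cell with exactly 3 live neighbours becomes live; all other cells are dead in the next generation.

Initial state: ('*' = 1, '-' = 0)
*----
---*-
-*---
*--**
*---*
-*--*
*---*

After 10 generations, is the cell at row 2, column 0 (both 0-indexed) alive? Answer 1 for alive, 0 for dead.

1

gen 0: *----
---*-
-*---
*--**
*---*
-*--*
*---*
gen 1: *----
-----
*-**-
-*-*-
-*---
-*-*-
-*--*
gen 2: *----
-*--*
-****
**-**
**---
-*---
-**-*
gen 3: --***
-*--*
-----
-----
-----
-----
-**--
gen 4: ----*
*-*-*
-----
-----
-----
-----
-**--
gen 5: --*-*
*--**
-----
-----
-----
-----
-----
gen 6: *---*
*--**
----*
-----
-----
-----
-----
gen 7: *--*-
---*-
*--**
-----
-----
-----
-----
gen 8: ----*
*-**-
---**
----*
-----
-----
-----
gen 9: ---**
*-*--
*-*--
---**
-----
-----
-----
gen 10: ---**
*-*--
*-*--
---**
-----
-----
-----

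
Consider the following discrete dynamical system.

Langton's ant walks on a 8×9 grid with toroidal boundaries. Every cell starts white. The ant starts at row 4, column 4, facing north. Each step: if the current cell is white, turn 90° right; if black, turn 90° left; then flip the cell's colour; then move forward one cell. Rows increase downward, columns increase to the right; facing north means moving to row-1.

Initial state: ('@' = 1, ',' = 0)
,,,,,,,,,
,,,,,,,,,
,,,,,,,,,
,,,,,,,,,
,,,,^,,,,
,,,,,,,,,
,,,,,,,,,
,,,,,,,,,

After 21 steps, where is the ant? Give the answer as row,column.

gen 0: ,,,,,,,,,
,,,,,,,,,
,,,,,,,,,
,,,,,,,,,
,,,,^,,,,
,,,,,,,,,
,,,,,,,,,
,,,,,,,,,
gen 1: ,,,,,,,,,
,,,,,,,,,
,,,,,,,,,
,,,,,,,,,
,,,,@>,,,
,,,,,,,,,
,,,,,,,,,
,,,,,,,,,
gen 2: ,,,,,,,,,
,,,,,,,,,
,,,,,,,,,
,,,,,,,,,
,,,,@@,,,
,,,,,v,,,
,,,,,,,,,
,,,,,,,,,
gen 3: ,,,,,,,,,
,,,,,,,,,
,,,,,,,,,
,,,,,,,,,
,,,,@@,,,
,,,,<@,,,
,,,,,,,,,
,,,,,,,,,
gen 4: ,,,,,,,,,
,,,,,,,,,
,,,,,,,,,
,,,,,,,,,
,,,,^@,,,
,,,,@@,,,
,,,,,,,,,
,,,,,,,,,
gen 5: ,,,,,,,,,
,,,,,,,,,
,,,,,,,,,
,,,,,,,,,
,,,<,@,,,
,,,,@@,,,
,,,,,,,,,
,,,,,,,,,
gen 6: ,,,,,,,,,
,,,,,,,,,
,,,,,,,,,
,,,^,,,,,
,,,@,@,,,
,,,,@@,,,
,,,,,,,,,
,,,,,,,,,
gen 7: ,,,,,,,,,
,,,,,,,,,
,,,,,,,,,
,,,@>,,,,
,,,@,@,,,
,,,,@@,,,
,,,,,,,,,
,,,,,,,,,
gen 8: ,,,,,,,,,
,,,,,,,,,
,,,,,,,,,
,,,@@,,,,
,,,@v@,,,
,,,,@@,,,
,,,,,,,,,
,,,,,,,,,
gen 9: ,,,,,,,,,
,,,,,,,,,
,,,,,,,,,
,,,@@,,,,
,,,<@@,,,
,,,,@@,,,
,,,,,,,,,
,,,,,,,,,
gen 10: ,,,,,,,,,
,,,,,,,,,
,,,,,,,,,
,,,@@,,,,
,,,,@@,,,
,,,v@@,,,
,,,,,,,,,
,,,,,,,,,
gen 11: ,,,,,,,,,
,,,,,,,,,
,,,,,,,,,
,,,@@,,,,
,,,,@@,,,
,,<@@@,,,
,,,,,,,,,
,,,,,,,,,
gen 12: ,,,,,,,,,
,,,,,,,,,
,,,,,,,,,
,,,@@,,,,
,,^,@@,,,
,,@@@@,,,
,,,,,,,,,
,,,,,,,,,
gen 13: ,,,,,,,,,
,,,,,,,,,
,,,,,,,,,
,,,@@,,,,
,,@>@@,,,
,,@@@@,,,
,,,,,,,,,
,,,,,,,,,
gen 14: ,,,,,,,,,
,,,,,,,,,
,,,,,,,,,
,,,@@,,,,
,,@@@@,,,
,,@v@@,,,
,,,,,,,,,
,,,,,,,,,
gen 15: ,,,,,,,,,
,,,,,,,,,
,,,,,,,,,
,,,@@,,,,
,,@@@@,,,
,,@,>@,,,
,,,,,,,,,
,,,,,,,,,
gen 16: ,,,,,,,,,
,,,,,,,,,
,,,,,,,,,
,,,@@,,,,
,,@@^@,,,
,,@,,@,,,
,,,,,,,,,
,,,,,,,,,
gen 17: ,,,,,,,,,
,,,,,,,,,
,,,,,,,,,
,,,@@,,,,
,,@<,@,,,
,,@,,@,,,
,,,,,,,,,
,,,,,,,,,
gen 18: ,,,,,,,,,
,,,,,,,,,
,,,,,,,,,
,,,@@,,,,
,,@,,@,,,
,,@v,@,,,
,,,,,,,,,
,,,,,,,,,
gen 19: ,,,,,,,,,
,,,,,,,,,
,,,,,,,,,
,,,@@,,,,
,,@,,@,,,
,,<@,@,,,
,,,,,,,,,
,,,,,,,,,
gen 20: ,,,,,,,,,
,,,,,,,,,
,,,,,,,,,
,,,@@,,,,
,,@,,@,,,
,,,@,@,,,
,,v,,,,,,
,,,,,,,,,
gen 21: ,,,,,,,,,
,,,,,,,,,
,,,,,,,,,
,,,@@,,,,
,,@,,@,,,
,,,@,@,,,
,<@,,,,,,
,,,,,,,,,

6,1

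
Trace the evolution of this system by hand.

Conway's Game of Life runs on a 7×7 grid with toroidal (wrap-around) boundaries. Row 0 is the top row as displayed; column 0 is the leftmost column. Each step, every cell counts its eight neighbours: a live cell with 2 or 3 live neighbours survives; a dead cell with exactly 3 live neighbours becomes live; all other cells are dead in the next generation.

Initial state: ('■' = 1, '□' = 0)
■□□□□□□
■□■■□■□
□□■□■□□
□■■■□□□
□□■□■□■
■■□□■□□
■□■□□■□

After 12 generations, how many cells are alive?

gen 0: ■□□□□□□
■□■■□■□
□□■□■□□
□■■■□□□
□□■□■□■
■■□□■□□
■□■□□■□
gen 1: ■□■■■□□
□□■■■□■
□□□□■□□
□■□□■■□
□□□□■■□
■□■□■□□
■□□□□□□
gen 2: ■□■□■■■
□■■□□□□
□□■□□□□
□□□■□□□
□■□□□□■
□■□■■■■
■□■□■□■
gen 3: □□■□■□□
■□■□□■■
□■■■□□□
□□■□□□□
□□□■□□■
□■□■■□□
□□■□□□□
gen 4: □□■□□■■
■□□□■■■
■□□■□□■
□■□□□□□
□□□■■□□
□□□■■□□
□■■□■□□
gen 5: □□■□□□□
□■□■■□□
□■□□■□□
■□■■■□□
□□■■■□□
□□□□□■□
□■■□■□□
gen 6: □□□□■□□
□■□■■□□
■■□□□■□
□□□□□■□
□■■□□■□
□■□□□■□
□■■■□□□
gen 7: □■□□■□□
■■■■■■□
■■■□□■■
■□■□■■□
□■■□■■■
■□□■■□□
□■■■■□□
gen 8: □□□□□□□
□□□□□□□
□□□□□□□
□□□□□□□
□□■□□□□
■□□□□□■
■■□□□■□
gen 9: □□□□□□□
□□□□□□□
□□□□□□□
□□□□□□□
□□□□□□□
■□□□□□■
■■□□□□□
gen 10: □□□□□□□
□□□□□□□
□□□□□□□
□□□□□□□
□□□□□□□
■■□□□□■
■■□□□□■
gen 11: ■□□□□□□
□□□□□□□
□□□□□□□
□□□□□□□
■□□□□□□
□■□□□□■
□■□□□□■
gen 12: ■□□□□□□
□□□□□□□
□□□□□□□
□□□□□□□
■□□□□□□
□■□□□□■
□■□□□□■

6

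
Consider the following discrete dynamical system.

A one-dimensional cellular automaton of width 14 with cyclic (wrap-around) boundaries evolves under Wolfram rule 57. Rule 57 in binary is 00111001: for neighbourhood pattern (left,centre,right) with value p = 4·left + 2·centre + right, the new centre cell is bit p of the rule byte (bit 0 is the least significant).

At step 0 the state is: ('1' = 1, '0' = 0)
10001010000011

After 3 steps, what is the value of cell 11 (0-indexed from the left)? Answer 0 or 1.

gen 0: 10001010000011
gen 1: 01100101111010
gen 2: 01010011000101
gen 3: 10101010110010

0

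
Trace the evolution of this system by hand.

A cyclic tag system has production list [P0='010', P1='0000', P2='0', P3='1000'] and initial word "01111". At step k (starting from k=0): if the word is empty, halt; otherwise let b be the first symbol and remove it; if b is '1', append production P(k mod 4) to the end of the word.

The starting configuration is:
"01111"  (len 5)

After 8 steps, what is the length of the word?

9

k=0  "01111"  (len 5)
k=1  "1111"  (len 4)
k=2  "1110000"  (len 7)
k=3  "1100000"  (len 7)
k=4  "1000001000"  (len 10)
k=5  "000001000010"  (len 12)
k=6  "00001000010"  (len 11)
k=7  "0001000010"  (len 10)
k=8  "001000010"  (len 9)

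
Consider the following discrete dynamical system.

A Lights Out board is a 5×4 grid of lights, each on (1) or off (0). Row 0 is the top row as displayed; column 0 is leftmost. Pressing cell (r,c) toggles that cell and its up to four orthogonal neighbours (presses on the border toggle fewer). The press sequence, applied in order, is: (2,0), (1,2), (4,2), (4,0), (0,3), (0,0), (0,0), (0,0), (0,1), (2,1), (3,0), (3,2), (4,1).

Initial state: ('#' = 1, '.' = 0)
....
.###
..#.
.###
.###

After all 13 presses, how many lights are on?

gen 0: ....
.###
..#.
.###
.###
gen 1: ....
####
###.
####
.###
gen 2: ..#.
#...
##..
####
.###
gen 3: ..#.
#...
##..
##.#
....
gen 4: ..#.
#...
##..
.#.#
##..
gen 5: ...#
#..#
##..
.#.#
##..
gen 6: ##.#
...#
##..
.#.#
##..
gen 7: ...#
#..#
##..
.#.#
##..
gen 8: ##.#
...#
##..
.#.#
##..
gen 9: ..##
.#.#
##..
.#.#
##..
gen 10: ..##
...#
..#.
...#
##..
gen 11: ..##
...#
#.#.
##.#
.#..
gen 12: ..##
...#
#...
#.#.
.##.
gen 13: ..##
...#
#...
###.
#...

8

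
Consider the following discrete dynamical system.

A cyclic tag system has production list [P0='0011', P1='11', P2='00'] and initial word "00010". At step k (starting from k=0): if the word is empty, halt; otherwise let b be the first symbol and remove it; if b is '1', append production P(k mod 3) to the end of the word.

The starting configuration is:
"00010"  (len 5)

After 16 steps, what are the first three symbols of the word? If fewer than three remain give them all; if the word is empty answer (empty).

t=0: "00010"  (len 5)
t=1: "0010"  (len 4)
t=2: "010"  (len 3)
t=3: "10"  (len 2)
t=4: "00011"  (len 5)
t=5: "0011"  (len 4)
t=6: "011"  (len 3)
t=7: "11"  (len 2)
t=8: "111"  (len 3)
t=9: "1100"  (len 4)
t=10: "1000011"  (len 7)
t=11: "00001111"  (len 8)
t=12: "0001111"  (len 7)
t=13: "001111"  (len 6)
t=14: "01111"  (len 5)
t=15: "1111"  (len 4)
t=16: "1110011"  (len 7)

111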